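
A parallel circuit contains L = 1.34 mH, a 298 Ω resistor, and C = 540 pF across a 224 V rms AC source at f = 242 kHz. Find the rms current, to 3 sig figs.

ω = 2πf = 1.521e+06 rad/s
X_L = ωL = 2040 Ω
X_C = 1/(ωC) = 1220 Ω
Parallel: admittances add. Y = 1/R + 1/(jωL) + jωC
Y = (0.00336 + j0.000330) S
|Y| = 0.00337 S → |Z| = 1/|Y| = 297 Ω, ∠Z = −∠Y = -5.62°
I = V/|Z| = 224/297 = 755 mA

755 mA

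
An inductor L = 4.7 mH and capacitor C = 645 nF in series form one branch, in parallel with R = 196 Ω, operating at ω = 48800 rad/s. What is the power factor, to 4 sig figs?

0.7100

X_L = ωL = 229.4 Ω
X_C = 1/(ωC) = 31.77 Ω
Branch 1: Z₁ = R = 196.0 Ω
Branch 2 (series LC): Z₂ = j(X_L − X_C) = j197.6 Ω
Parallel: Z = Z₁Z₂/(Z₁+Z₂), |Z| = 139.2 Ω, ∠Z = 44.77°
cos φ = cos(44.77°) = 0.7100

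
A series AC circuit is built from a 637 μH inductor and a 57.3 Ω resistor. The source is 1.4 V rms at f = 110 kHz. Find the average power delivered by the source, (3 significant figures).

570 μW

ω = 2πf = 691200 rad/s
X_L = ωL = 440 Ω
Z = 57.3 + j440 Ω
|Z| = √(57.3² + 440²) = 444 Ω
∠Z = arctan(440/57.3) = 82.6°
I = V/|Z| = 3.15 mA
P = VI cos φ = 1.4 × 0.00315 × cos(82.6°) = 570 μW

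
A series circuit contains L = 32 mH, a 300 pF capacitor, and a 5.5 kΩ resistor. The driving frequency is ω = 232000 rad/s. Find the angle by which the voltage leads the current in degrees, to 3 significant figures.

X_L = ωL = 7420 Ω
X_C = 1/(ωC) = 14400 Ω
Net reactance X = X_L − X_C = -6940 Ω
Z = 5500 − j6940 Ω
|Z| = √(5500² + 6940²) = 8860 Ω
∠Z = arctan(-6940/5500) = -51.6°

-51.6°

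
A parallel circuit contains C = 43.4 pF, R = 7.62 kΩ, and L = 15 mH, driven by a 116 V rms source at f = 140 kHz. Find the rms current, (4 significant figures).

ω = 2πf = 879600 rad/s
X_L = ωL = 13190 Ω
X_C = 1/(ωC) = 26190 Ω
Parallel: admittances add. Y = 1/R + 1/(jωL) + jωC
Y = (0.0001312 − j3.761e-05) S
|Y| = 0.0001365 S → |Z| = 1/|Y| = 7325 Ω, ∠Z = −∠Y = 15.99°
I = V/|Z| = 116/7325 = 15.84 mA

15.84 mA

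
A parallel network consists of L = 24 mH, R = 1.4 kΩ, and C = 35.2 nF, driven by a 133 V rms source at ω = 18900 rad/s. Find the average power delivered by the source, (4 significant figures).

12.63 W

X_L = ωL = 453.6 Ω
X_C = 1/(ωC) = 1503 Ω
Parallel: admittances add. Y = 1/R + 1/(jωL) + jωC
Y = (0.0007143 − j0.001539) S
|Y| = 0.001697 S → |Z| = 1/|Y| = 589.3 Ω, ∠Z = −∠Y = 65.11°
I = V/|Z| = 225.7 mA
P = VI cos φ = 133 × 0.2257 × cos(65.11°) = 12.63 W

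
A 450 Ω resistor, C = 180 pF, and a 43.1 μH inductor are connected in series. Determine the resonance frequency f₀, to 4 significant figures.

ω₀ = 1/√(LC) = 1/√(4.31e-05 × 1.8e-10) = 1.135e+07 rad/s
f₀ = ω₀/(2π) = 1.807 MHz

1.807 MHz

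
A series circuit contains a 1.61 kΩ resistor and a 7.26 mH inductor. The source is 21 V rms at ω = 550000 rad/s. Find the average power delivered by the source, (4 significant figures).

38.30 mW

X_L = ωL = 3993 Ω
Z = 1610 + j3993 Ω
|Z| = √(1610² + 3993²) = 4305 Ω
∠Z = arctan(3993/1610) = 68.04°
I = V/|Z| = 4.878 mA
P = VI cos φ = 21 × 0.004878 × cos(68.04°) = 38.30 mW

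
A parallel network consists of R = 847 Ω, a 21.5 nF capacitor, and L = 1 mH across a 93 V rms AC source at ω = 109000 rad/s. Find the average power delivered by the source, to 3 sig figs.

10.2 W

X_L = ωL = 109 Ω
X_C = 1/(ωC) = 427 Ω
Parallel: admittances add. Y = 1/R + 1/(jωL) + jωC
Y = (0.00118 − j0.00683) S
|Y| = 0.00693 S → |Z| = 1/|Y| = 144 Ω, ∠Z = −∠Y = 80.2°
I = V/|Z| = 645 mA
P = VI cos φ = 93 × 0.645 × cos(80.2°) = 10.2 W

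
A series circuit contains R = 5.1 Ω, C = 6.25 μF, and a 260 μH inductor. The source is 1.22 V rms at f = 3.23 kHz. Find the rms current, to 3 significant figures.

ω = 2πf = 20290 rad/s
X_L = ωL = 5.28 Ω
X_C = 1/(ωC) = 7.88 Ω
Net reactance X = X_L − X_C = -2.61 Ω
Z = 5.10 − j2.61 Ω
|Z| = √(5.10² + 2.61²) = 5.73 Ω
I = V/|Z| = 1.22/5.73 = 213 mA

213 mA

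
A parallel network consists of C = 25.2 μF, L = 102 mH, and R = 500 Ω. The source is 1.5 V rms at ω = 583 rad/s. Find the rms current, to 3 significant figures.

4.38 mA

X_L = ωL = 59.5 Ω
X_C = 1/(ωC) = 68.1 Ω
Parallel: admittances add. Y = 1/R + 1/(jωL) + jωC
Y = (0.00200 − j0.00212) S
|Y| = 0.00292 S → |Z| = 1/|Y| = 343 Ω, ∠Z = −∠Y = 46.7°
I = V/|Z| = 1.5/343 = 4.38 mA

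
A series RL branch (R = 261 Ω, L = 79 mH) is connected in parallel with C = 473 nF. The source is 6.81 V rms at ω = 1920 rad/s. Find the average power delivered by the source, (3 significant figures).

133 mW

X_L = ωL = 152 Ω
X_C = 1/(ωC) = 1100 Ω
Branch 1 (R+jX_L): Z₁ = 261 + j152 Ω, |Z₁| = 302 Ω
Branch 2 (−jX_C): Z₂ = −j1100 Ω
Parallel: Z = Z₁Z₂/(Z₁+Z₂), |Z| = 338 Ω, ∠Z = 14.8°
I = V/|Z| = 20.2 mA
P = VI cos φ = 6.81 × 0.0202 × cos(14.8°) = 133 mW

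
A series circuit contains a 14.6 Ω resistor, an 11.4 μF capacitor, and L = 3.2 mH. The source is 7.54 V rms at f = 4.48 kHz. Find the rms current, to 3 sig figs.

ω = 2πf = 28150 rad/s
X_L = ωL = 90.1 Ω
X_C = 1/(ωC) = 3.12 Ω
Net reactance X = X_L − X_C = 87.0 Ω
Z = 14.6 + j87.0 Ω
|Z| = √(14.6² + 87.0²) = 88.2 Ω
I = V/|Z| = 7.54/88.2 = 85.5 mA

85.5 mA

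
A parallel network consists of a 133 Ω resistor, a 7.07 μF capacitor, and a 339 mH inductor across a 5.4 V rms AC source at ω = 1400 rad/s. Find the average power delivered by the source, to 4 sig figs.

X_L = ωL = 474.6 Ω
X_C = 1/(ωC) = 101.0 Ω
Parallel: admittances add. Y = 1/R + 1/(jωL) + jωC
Y = (0.007519 + j0.007791) S
|Y| = 0.01083 S → |Z| = 1/|Y| = 92.36 Ω, ∠Z = −∠Y = -46.02°
I = V/|Z| = 58.47 mA
P = VI cos φ = 5.4 × 0.05847 × cos(-46.02°) = 219.2 mW

219.2 mW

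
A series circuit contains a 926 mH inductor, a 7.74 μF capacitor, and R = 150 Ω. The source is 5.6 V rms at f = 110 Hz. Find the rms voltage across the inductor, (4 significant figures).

7.510 V

ω = 2πf = 691.2 rad/s
X_L = ωL = 640.0 Ω
X_C = 1/(ωC) = 186.9 Ω
Net reactance X = X_L − X_C = 453.1 Ω
Z = 150.0 + j453.1 Ω
|Z| = √(150.0² + 453.1²) = 477.3 Ω
I = V/|Z| = 11.73 mA
V_L = I·|Z_L| = 0.01173 × 640.0 = 7.510 V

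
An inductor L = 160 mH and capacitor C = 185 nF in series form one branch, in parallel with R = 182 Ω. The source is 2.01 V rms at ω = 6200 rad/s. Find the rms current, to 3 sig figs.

X_L = ωL = 992 Ω
X_C = 1/(ωC) = 872 Ω
Branch 1: Z₁ = R = 182 Ω
Branch 2 (series LC): Z₂ = j(X_L − X_C) = j120 Ω
Parallel: Z = Z₁Z₂/(Z₁+Z₂), |Z| = 100 Ω, ∠Z = 56.6°
I = V/|Z| = 2.01/100 = 20.0 mA

20.0 mA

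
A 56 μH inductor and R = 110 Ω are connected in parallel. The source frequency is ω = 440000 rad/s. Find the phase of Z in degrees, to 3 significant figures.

X_L = ωL = 24.6 Ω
Parallel: admittances add. Y = 1/R + 1/(jωL)
Y = (0.00909 − j0.0406) S
|Y| = 0.0416 S → |Z| = 1/|Y| = 24.0 Ω, ∠Z = −∠Y = 77.4°

77.4°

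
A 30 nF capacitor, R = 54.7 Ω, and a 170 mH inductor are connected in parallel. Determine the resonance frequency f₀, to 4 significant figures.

ω₀ = 1/√(LC) = 1/√(0.17 × 3e-08) = 14000 rad/s
f₀ = ω₀/(2π) = 2.229 kHz

2.229 kHz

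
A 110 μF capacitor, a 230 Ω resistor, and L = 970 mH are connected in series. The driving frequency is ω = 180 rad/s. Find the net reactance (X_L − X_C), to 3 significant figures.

X_L = ωL = 175 Ω
X_C = 1/(ωC) = 50.5 Ω
X = 175 − 50.5 = 124 Ω

124 Ω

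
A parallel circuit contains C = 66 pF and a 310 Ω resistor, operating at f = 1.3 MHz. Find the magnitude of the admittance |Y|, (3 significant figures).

ω = 2πf = 8.168e+06 rad/s
X_C = 1/(ωC) = 1850 Ω
Parallel: admittances add. Y = 1/R + jωC
Y = (0.00323 + j0.000539) S
|Y| = 0.00327 S → |Z| = 1/|Y| = 306 Ω, ∠Z = −∠Y = -9.49°

3.27 mS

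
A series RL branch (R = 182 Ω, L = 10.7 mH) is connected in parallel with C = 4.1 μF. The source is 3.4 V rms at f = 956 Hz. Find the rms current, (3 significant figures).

ω = 2πf = 6007 rad/s
X_L = ωL = 64.3 Ω
X_C = 1/(ωC) = 40.6 Ω
Branch 1 (R+jX_L): Z₁ = 182 + j64.3 Ω, |Z₁| = 193 Ω
Branch 2 (−jX_C): Z₂ = −j40.6 Ω
Parallel: Z = Z₁Z₂/(Z₁+Z₂), |Z| = 42.7 Ω, ∠Z = -78.0°
I = V/|Z| = 3.4/42.7 = 79.6 mA

79.6 mA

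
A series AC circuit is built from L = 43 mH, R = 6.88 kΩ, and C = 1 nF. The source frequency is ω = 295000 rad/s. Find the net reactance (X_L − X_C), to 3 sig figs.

X_L = ωL = 12700 Ω
X_C = 1/(ωC) = 3390 Ω
X = 12700 − 3390 = 9300 Ω

9300 Ω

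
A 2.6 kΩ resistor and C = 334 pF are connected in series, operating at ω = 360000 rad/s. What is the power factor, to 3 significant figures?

X_C = 1/(ωC) = 8320 Ω
Z = 2600 − j8320 Ω
|Z| = √(2600² + 8320²) = 8710 Ω
∠Z = arctan(-8320/2600) = -72.6°
cos φ = cos(-72.6°) = 0.298

0.298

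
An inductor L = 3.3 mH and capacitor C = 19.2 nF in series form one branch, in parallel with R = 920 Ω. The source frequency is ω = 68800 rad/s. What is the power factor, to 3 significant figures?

X_L = ωL = 227 Ω
X_C = 1/(ωC) = 757 Ω
Branch 1: Z₁ = R = 920 Ω
Branch 2 (series LC): Z₂ = j(X_L − X_C) = −j530 Ω
Parallel: Z = Z₁Z₂/(Z₁+Z₂), |Z| = 459 Ω, ∠Z = -60.1°
cos φ = cos(-60.1°) = 0.499

0.499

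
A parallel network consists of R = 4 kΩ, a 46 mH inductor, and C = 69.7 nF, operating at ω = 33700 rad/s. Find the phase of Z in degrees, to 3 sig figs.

X_L = ωL = 1550 Ω
X_C = 1/(ωC) = 426 Ω
Parallel: admittances add. Y = 1/R + 1/(jωL) + jωC
Y = (0.000250 + j0.00170) S
|Y| = 0.00172 S → |Z| = 1/|Y| = 581 Ω, ∠Z = −∠Y = -81.7°

-81.7°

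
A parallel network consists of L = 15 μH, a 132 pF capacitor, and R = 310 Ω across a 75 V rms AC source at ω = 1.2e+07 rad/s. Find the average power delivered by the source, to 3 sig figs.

18.1 W

X_L = ωL = 180 Ω
X_C = 1/(ωC) = 631 Ω
Parallel: admittances add. Y = 1/R + 1/(jωL) + jωC
Y = (0.00323 − j0.00397) S
|Y| = 0.00512 S → |Z| = 1/|Y| = 195 Ω, ∠Z = −∠Y = 50.9°
I = V/|Z| = 384 mA
P = VI cos φ = 75 × 0.384 × cos(50.9°) = 18.1 W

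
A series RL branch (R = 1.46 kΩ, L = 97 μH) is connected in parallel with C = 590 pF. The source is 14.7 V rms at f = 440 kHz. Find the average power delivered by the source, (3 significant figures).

143 mW

ω = 2πf = 2.765e+06 rad/s
X_L = ωL = 268 Ω
X_C = 1/(ωC) = 613 Ω
Branch 1 (R+jX_L): Z₁ = 1460 + j268 Ω, |Z₁| = 1480 Ω
Branch 2 (−jX_C): Z₂ = −j613 Ω
Parallel: Z = Z₁Z₂/(Z₁+Z₂), |Z| = 607 Ω, ∠Z = -66.3°
I = V/|Z| = 24.2 mA
P = VI cos φ = 14.7 × 0.0242 × cos(-66.3°) = 143 mW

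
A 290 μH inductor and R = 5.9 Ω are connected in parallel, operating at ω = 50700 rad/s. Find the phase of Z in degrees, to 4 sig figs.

21.86°

X_L = ωL = 14.70 Ω
Parallel: admittances add. Y = 1/R + 1/(jωL)
Y = (0.1695 − j0.06801) S
|Y| = 0.1826 S → |Z| = 1/|Y| = 5.476 Ω, ∠Z = −∠Y = 21.86°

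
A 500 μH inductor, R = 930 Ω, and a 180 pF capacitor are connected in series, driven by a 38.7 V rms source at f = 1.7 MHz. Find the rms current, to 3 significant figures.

ω = 2πf = 1.068e+07 rad/s
X_L = ωL = 5340 Ω
X_C = 1/(ωC) = 520 Ω
Net reactance X = X_L − X_C = 4820 Ω
Z = 930 + j4820 Ω
|Z| = √(930² + 4820²) = 4910 Ω
I = V/|Z| = 38.7/4910 = 7.88 mA

7.88 mA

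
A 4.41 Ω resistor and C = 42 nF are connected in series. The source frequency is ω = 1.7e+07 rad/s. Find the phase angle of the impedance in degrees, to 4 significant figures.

-17.62°

X_C = 1/(ωC) = 1.401 Ω
Z = 4.410 − j1.401 Ω
|Z| = √(4.410² + 1.401²) = 4.627 Ω
∠Z = arctan(-1.401/4.410) = -17.62°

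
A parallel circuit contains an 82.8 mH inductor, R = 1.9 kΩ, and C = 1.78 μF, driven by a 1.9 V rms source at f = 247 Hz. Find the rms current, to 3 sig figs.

ω = 2πf = 1552 rad/s
X_L = ωL = 129 Ω
X_C = 1/(ωC) = 362 Ω
Parallel: admittances add. Y = 1/R + 1/(jωL) + jωC
Y = (0.000526 − j0.00502) S
|Y| = 0.00505 S → |Z| = 1/|Y| = 198 Ω, ∠Z = −∠Y = 84.0°
I = V/|Z| = 1.9/198 = 9.59 mA

9.59 mA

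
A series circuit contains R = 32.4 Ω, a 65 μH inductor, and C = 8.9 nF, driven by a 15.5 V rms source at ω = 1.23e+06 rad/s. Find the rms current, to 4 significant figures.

451.3 mA

X_L = ωL = 79.95 Ω
X_C = 1/(ωC) = 91.35 Ω
Net reactance X = X_L − X_C = -11.40 Ω
Z = 32.40 − j11.40 Ω
|Z| = √(32.40² + 11.40²) = 34.35 Ω
I = V/|Z| = 15.5/34.35 = 451.3 mA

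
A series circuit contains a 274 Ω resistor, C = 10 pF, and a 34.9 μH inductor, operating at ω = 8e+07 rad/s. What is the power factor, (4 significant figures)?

X_L = ωL = 2792 Ω
X_C = 1/(ωC) = 1250 Ω
Net reactance X = X_L − X_C = 1542 Ω
Z = 274.0 + j1542 Ω
|Z| = √(274.0² + 1542²) = 1566 Ω
∠Z = arctan(1542/274.0) = 79.92°
cos φ = cos(79.92°) = 0.1750

0.1750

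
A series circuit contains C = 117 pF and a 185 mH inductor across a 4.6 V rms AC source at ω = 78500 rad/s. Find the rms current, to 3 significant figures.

48.8 μA

X_L = ωL = 14500 Ω
X_C = 1/(ωC) = 109000 Ω
Net reactance X = X_L − X_C = -94400 Ω
Z = − j94400 Ω
|Z| = √(0² + 94400²) = 94400 Ω
I = V/|Z| = 4.6/94400 = 48.8 μA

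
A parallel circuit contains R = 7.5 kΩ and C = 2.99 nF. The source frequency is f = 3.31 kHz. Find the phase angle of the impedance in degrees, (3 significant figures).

ω = 2πf = 20800 rad/s
X_C = 1/(ωC) = 16100 Ω
Parallel: admittances add. Y = 1/R + jωC
Y = (0.000133 + j6.22e-05) S
|Y| = 0.000147 S → |Z| = 1/|Y| = 6800 Ω, ∠Z = −∠Y = -25.0°

-25.0°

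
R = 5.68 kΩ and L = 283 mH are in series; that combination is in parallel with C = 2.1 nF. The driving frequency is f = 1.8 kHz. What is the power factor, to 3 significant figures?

ω = 2πf = 11310 rad/s
X_L = ωL = 3200 Ω
X_C = 1/(ωC) = 42100 Ω
Branch 1 (R+jX_L): Z₁ = 5680 + j3200 Ω, |Z₁| = 6520 Ω
Branch 2 (−jX_C): Z₂ = −j42100 Ω
Parallel: Z = Z₁Z₂/(Z₁+Z₂), |Z| = 6980 Ω, ∠Z = 21.1°
cos φ = cos(21.1°) = 0.933

0.933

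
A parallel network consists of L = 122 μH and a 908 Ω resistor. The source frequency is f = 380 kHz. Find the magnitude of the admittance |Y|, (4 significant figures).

3.605 mS

ω = 2πf = 2.388e+06 rad/s
X_L = ωL = 291.3 Ω
Parallel: admittances add. Y = 1/R + 1/(jωL)
Y = (0.001101 − j0.003433) S
|Y| = 0.003605 S → |Z| = 1/|Y| = 277.4 Ω, ∠Z = −∠Y = 72.21°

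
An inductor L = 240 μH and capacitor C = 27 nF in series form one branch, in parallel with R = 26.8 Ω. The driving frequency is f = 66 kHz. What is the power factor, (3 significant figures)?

ω = 2πf = 414700 rad/s
X_L = ωL = 99.5 Ω
X_C = 1/(ωC) = 89.3 Ω
Branch 1: Z₁ = R = 26.8 Ω
Branch 2 (series LC): Z₂ = j(X_L − X_C) = j10.2 Ω
Parallel: Z = Z₁Z₂/(Z₁+Z₂), |Z| = 9.54 Ω, ∠Z = 69.1°
cos φ = cos(69.1°) = 0.356

0.356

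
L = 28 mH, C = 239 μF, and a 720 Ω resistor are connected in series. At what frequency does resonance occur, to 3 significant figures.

61.5 Hz

ω₀ = 1/√(LC) = 1/√(0.028 × 0.000239) = 386.6 rad/s
f₀ = ω₀/(2π) = 61.5 Hz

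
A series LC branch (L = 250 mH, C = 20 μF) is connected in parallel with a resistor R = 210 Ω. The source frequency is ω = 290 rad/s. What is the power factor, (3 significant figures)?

X_L = ωL = 72.5 Ω
X_C = 1/(ωC) = 172 Ω
Branch 1: Z₁ = R = 210 Ω
Branch 2 (series LC): Z₂ = j(X_L − X_C) = −j99.9 Ω
Parallel: Z = Z₁Z₂/(Z₁+Z₂), |Z| = 90.2 Ω, ∠Z = -64.6°
cos φ = cos(-64.6°) = 0.430

0.430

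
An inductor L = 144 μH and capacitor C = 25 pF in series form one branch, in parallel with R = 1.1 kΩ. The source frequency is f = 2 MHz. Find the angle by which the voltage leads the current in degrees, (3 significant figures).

ω = 2πf = 1.257e+07 rad/s
X_L = ωL = 1810 Ω
X_C = 1/(ωC) = 3180 Ω
Branch 1: Z₁ = R = 1100 Ω
Branch 2 (series LC): Z₂ = j(X_L − X_C) = −j1370 Ω
Parallel: Z = Z₁Z₂/(Z₁+Z₂), |Z| = 859 Ω, ∠Z = -38.7°

-38.7°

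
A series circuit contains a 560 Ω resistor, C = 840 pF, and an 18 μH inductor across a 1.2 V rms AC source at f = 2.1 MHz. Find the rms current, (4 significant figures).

ω = 2πf = 1.319e+07 rad/s
X_L = ωL = 237.5 Ω
X_C = 1/(ωC) = 90.22 Ω
Net reactance X = X_L − X_C = 147.3 Ω
Z = 560.0 + j147.3 Ω
|Z| = √(560.0² + 147.3²) = 579.0 Ω
I = V/|Z| = 1.2/579.0 = 2.072 mA

2.072 mA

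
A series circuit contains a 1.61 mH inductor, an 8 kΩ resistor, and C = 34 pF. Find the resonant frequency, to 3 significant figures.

680 kHz

ω₀ = 1/√(LC) = 1/√(0.00161 × 3.4e-11) = 4.274e+06 rad/s
f₀ = ω₀/(2π) = 680 kHz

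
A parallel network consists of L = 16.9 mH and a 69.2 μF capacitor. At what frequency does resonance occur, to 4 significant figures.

ω₀ = 1/√(LC) = 1/√(0.0169 × 6.92e-05) = 924.7 rad/s
f₀ = ω₀/(2π) = 147.2 Hz

147.2 Hz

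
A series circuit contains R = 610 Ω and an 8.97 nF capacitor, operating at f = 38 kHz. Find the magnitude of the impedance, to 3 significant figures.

ω = 2πf = 238800 rad/s
X_C = 1/(ωC) = 467 Ω
Z = 610 − j467 Ω
|Z| = √(610² + 467²) = 768 Ω

768 Ω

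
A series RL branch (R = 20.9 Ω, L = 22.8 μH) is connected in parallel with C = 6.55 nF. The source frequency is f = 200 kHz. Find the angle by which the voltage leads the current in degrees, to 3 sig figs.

ω = 2πf = 1.257e+06 rad/s
X_L = ωL = 28.7 Ω
X_C = 1/(ωC) = 121 Ω
Branch 1 (R+jX_L): Z₁ = 20.9 + j28.7 Ω, |Z₁| = 35.5 Ω
Branch 2 (−jX_C): Z₂ = −j121 Ω
Parallel: Z = Z₁Z₂/(Z₁+Z₂), |Z| = 45.3 Ω, ∠Z = 41.2°

41.2°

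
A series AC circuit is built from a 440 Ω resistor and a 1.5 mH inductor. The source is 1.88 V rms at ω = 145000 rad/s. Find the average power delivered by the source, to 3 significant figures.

X_L = ωL = 218 Ω
Z = 440 + j218 Ω
|Z| = √(440² + 218²) = 491 Ω
∠Z = arctan(218/440) = 26.3°
I = V/|Z| = 3.83 mA
P = VI cos φ = 1.88 × 0.00383 × cos(26.3°) = 6.46 mW

6.46 mW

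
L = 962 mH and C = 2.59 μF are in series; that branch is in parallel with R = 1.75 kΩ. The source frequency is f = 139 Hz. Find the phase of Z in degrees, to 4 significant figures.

ω = 2πf = 873.4 rad/s
X_L = ωL = 840.2 Ω
X_C = 1/(ωC) = 442.1 Ω
Branch 1: Z₁ = R = 1750 Ω
Branch 2 (series LC): Z₂ = j(X_L − X_C) = j398.1 Ω
Parallel: Z = Z₁Z₂/(Z₁+Z₂), |Z| = 388.2 Ω, ∠Z = 77.18°

77.18°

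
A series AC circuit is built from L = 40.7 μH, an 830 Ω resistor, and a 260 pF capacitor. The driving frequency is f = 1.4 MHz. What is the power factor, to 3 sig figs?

0.995

ω = 2πf = 8.796e+06 rad/s
X_L = ωL = 358 Ω
X_C = 1/(ωC) = 437 Ω
Net reactance X = X_L − X_C = -79.2 Ω
Z = 830 − j79.2 Ω
|Z| = √(830² + 79.2²) = 834 Ω
∠Z = arctan(-79.2/830) = -5.45°
cos φ = cos(-5.45°) = 0.995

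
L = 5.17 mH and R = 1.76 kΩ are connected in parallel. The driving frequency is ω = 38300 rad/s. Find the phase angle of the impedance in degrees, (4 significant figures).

X_L = ωL = 198.0 Ω
Parallel: admittances add. Y = 1/R + 1/(jωL)
Y = (0.0005682 − j0.005050) S
|Y| = 0.005082 S → |Z| = 1/|Y| = 196.8 Ω, ∠Z = −∠Y = 83.58°

83.58°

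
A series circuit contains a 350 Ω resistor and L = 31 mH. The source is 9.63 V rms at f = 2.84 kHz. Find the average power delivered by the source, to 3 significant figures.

ω = 2πf = 17840 rad/s
X_L = ωL = 553 Ω
Z = 350 + j553 Ω
|Z| = √(350² + 553²) = 655 Ω
∠Z = arctan(553/350) = 57.7°
I = V/|Z| = 14.7 mA
P = VI cos φ = 9.63 × 0.0147 × cos(57.7°) = 75.7 mW

75.7 mW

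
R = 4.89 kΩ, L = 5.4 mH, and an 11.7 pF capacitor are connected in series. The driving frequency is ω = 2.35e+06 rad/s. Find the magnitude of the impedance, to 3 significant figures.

X_L = ωL = 12700 Ω
X_C = 1/(ωC) = 36400 Ω
Net reactance X = X_L − X_C = -23700 Ω
Z = 4890 − j23700 Ω
|Z| = √(4890² + 23700²) = 24200 Ω

24200 Ω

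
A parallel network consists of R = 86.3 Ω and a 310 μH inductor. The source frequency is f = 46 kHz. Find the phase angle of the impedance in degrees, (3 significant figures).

ω = 2πf = 289000 rad/s
X_L = ωL = 89.6 Ω
Parallel: admittances add. Y = 1/R + 1/(jωL)
Y = (0.0116 − j0.0112) S
|Y| = 0.0161 S → |Z| = 1/|Y| = 62.2 Ω, ∠Z = −∠Y = 43.9°

43.9°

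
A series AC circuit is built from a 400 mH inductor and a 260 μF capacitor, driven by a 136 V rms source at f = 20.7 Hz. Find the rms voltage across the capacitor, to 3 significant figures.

179 V

ω = 2πf = 130.1 rad/s
X_L = ωL = 52.0 Ω
X_C = 1/(ωC) = 29.6 Ω
Net reactance X = X_L − X_C = 22.5 Ω
Z = j22.5 Ω
|Z| = √(0² + 22.5²) = 22.5 Ω
I = V/|Z| = 6.06 A
V_C = I·|Z_C| = 6.06 × 29.6 = 179 V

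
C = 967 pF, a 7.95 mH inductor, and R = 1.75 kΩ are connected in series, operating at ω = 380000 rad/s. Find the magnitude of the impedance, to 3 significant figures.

1780 Ω

X_L = ωL = 3020 Ω
X_C = 1/(ωC) = 2720 Ω
Net reactance X = X_L − X_C = 300 Ω
Z = 1750 + j300 Ω
|Z| = √(1750² + 300²) = 1780 Ω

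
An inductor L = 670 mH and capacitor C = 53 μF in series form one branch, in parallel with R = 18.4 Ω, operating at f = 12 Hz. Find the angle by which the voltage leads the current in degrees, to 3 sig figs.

-5.26°

ω = 2πf = 75.40 rad/s
X_L = ωL = 50.5 Ω
X_C = 1/(ωC) = 250 Ω
Branch 1: Z₁ = R = 18.4 Ω
Branch 2 (series LC): Z₂ = j(X_L − X_C) = −j200 Ω
Parallel: Z = Z₁Z₂/(Z₁+Z₂), |Z| = 18.3 Ω, ∠Z = -5.26°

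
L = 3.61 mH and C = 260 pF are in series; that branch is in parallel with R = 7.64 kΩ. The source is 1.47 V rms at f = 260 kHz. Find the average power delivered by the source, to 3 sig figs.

283 μW

ω = 2πf = 1.634e+06 rad/s
X_L = ωL = 5900 Ω
X_C = 1/(ωC) = 2350 Ω
Branch 1: Z₁ = R = 7640 Ω
Branch 2 (series LC): Z₂ = j(X_L − X_C) = j3540 Ω
Parallel: Z = Z₁Z₂/(Z₁+Z₂), |Z| = 3210 Ω, ∠Z = 65.1°
I = V/|Z| = 457 μA
P = VI cos φ = 1.47 × 0.000457 × cos(65.1°) = 283 μW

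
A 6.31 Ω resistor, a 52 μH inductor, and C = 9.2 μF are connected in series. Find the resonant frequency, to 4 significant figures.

ω₀ = 1/√(LC) = 1/√(5.2e-05 × 9.2e-06) = 45720 rad/s
f₀ = ω₀/(2π) = 7.277 kHz

7.277 kHz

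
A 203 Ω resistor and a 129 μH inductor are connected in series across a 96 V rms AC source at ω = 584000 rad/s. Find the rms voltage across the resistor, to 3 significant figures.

X_L = ωL = 75.3 Ω
Z = 203 + j75.3 Ω
|Z| = √(203² + 75.3²) = 217 Ω
I = V/|Z| = 443 mA
V_R = I·|Z_R| = 0.443 × 203 = 90.0 V

90.0 V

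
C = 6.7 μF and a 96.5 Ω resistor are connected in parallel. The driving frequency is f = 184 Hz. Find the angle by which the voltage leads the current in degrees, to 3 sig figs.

ω = 2πf = 1156 rad/s
X_C = 1/(ωC) = 129 Ω
Parallel: admittances add. Y = 1/R + jωC
Y = (0.0104 + j0.00775) S
|Y| = 0.0129 S → |Z| = 1/|Y| = 77.3 Ω, ∠Z = −∠Y = -36.8°

-36.8°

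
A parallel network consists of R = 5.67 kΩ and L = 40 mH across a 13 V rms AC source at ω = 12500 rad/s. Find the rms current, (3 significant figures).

26.1 mA

X_L = ωL = 500 Ω
Parallel: admittances add. Y = 1/R + 1/(jωL)
Y = (0.000176 − j0.00200) S
|Y| = 0.00201 S → |Z| = 1/|Y| = 498 Ω, ∠Z = −∠Y = 85.0°
I = V/|Z| = 13/498 = 26.1 mA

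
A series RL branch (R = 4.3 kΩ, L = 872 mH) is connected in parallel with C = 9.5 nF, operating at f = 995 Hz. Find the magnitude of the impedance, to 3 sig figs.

9610 Ω

ω = 2πf = 6252 rad/s
X_L = ωL = 5450 Ω
X_C = 1/(ωC) = 16800 Ω
Branch 1 (R+jX_L): Z₁ = 4300 + j5450 Ω, |Z₁| = 6940 Ω
Branch 2 (−jX_C): Z₂ = −j16800 Ω
Parallel: Z = Z₁Z₂/(Z₁+Z₂), |Z| = 9610 Ω, ∠Z = 31.0°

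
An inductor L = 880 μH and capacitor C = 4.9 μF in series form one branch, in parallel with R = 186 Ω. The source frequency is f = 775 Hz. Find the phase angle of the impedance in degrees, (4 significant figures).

-78.56°

ω = 2πf = 4869 rad/s
X_L = ωL = 4.285 Ω
X_C = 1/(ωC) = 41.91 Ω
Branch 1: Z₁ = R = 186.0 Ω
Branch 2 (series LC): Z₂ = j(X_L − X_C) = −j37.63 Ω
Parallel: Z = Z₁Z₂/(Z₁+Z₂), |Z| = 36.88 Ω, ∠Z = -78.56°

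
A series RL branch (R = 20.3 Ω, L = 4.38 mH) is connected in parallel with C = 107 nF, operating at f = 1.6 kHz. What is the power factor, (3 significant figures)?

0.439

ω = 2πf = 10050 rad/s
X_L = ωL = 44.0 Ω
X_C = 1/(ωC) = 930 Ω
Branch 1 (R+jX_L): Z₁ = 20.3 + j44.0 Ω, |Z₁| = 48.5 Ω
Branch 2 (−jX_C): Z₂ = −j930 Ω
Parallel: Z = Z₁Z₂/(Z₁+Z₂), |Z| = 50.9 Ω, ∠Z = 63.9°
cos φ = cos(63.9°) = 0.439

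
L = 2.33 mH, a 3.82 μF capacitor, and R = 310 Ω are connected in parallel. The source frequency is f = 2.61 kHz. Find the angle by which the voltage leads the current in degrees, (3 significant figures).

-84.9°

ω = 2πf = 16400 rad/s
X_L = ωL = 38.2 Ω
X_C = 1/(ωC) = 16.0 Ω
Parallel: admittances add. Y = 1/R + 1/(jωL) + jωC
Y = (0.00323 + j0.0365) S
|Y| = 0.0366 S → |Z| = 1/|Y| = 27.3 Ω, ∠Z = −∠Y = -84.9°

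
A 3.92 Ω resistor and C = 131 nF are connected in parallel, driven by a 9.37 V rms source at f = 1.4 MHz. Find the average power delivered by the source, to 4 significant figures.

22.40 W

ω = 2πf = 8.796e+06 rad/s
X_C = 1/(ωC) = 0.8678 Ω
Parallel: admittances add. Y = 1/R + jωC
Y = (0.2551 + j1.152) S
|Y| = 1.180 S → |Z| = 1/|Y| = 0.8473 Ω, ∠Z = −∠Y = -77.52°
I = V/|Z| = 11.06 A
P = VI cos φ = 9.37 × 11.06 × cos(-77.52°) = 22.40 W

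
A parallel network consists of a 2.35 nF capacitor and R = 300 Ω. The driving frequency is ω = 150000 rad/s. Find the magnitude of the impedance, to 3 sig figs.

298 Ω

X_C = 1/(ωC) = 2840 Ω
Parallel: admittances add. Y = 1/R + jωC
Y = (0.00333 + j0.000353) S
|Y| = 0.00335 S → |Z| = 1/|Y| = 298 Ω, ∠Z = −∠Y = -6.04°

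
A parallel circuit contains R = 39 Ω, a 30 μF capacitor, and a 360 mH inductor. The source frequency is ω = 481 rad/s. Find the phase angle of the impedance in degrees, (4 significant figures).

X_L = ωL = 173.2 Ω
X_C = 1/(ωC) = 69.30 Ω
Parallel: admittances add. Y = 1/R + 1/(jωL) + jωC
Y = (0.02564 + j0.008655) S
|Y| = 0.02706 S → |Z| = 1/|Y| = 36.95 Ω, ∠Z = −∠Y = -18.65°

-18.65°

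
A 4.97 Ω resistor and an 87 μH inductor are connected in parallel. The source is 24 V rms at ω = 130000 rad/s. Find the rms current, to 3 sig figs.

5.27 A

X_L = ωL = 11.3 Ω
Parallel: admittances add. Y = 1/R + 1/(jωL)
Y = (0.201 − j0.0884) S
|Y| = 0.220 S → |Z| = 1/|Y| = 4.55 Ω, ∠Z = −∠Y = 23.7°
I = V/|Z| = 24/4.55 = 5.27 A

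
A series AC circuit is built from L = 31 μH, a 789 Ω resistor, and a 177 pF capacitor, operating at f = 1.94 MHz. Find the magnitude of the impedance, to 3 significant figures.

ω = 2πf = 1.219e+07 rad/s
X_L = ωL = 378 Ω
X_C = 1/(ωC) = 463 Ω
Net reactance X = X_L − X_C = -85.6 Ω
Z = 789 − j85.6 Ω
|Z| = √(789² + 85.6²) = 794 Ω

794 Ω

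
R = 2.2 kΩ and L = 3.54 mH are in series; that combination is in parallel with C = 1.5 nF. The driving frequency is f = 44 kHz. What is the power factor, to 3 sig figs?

ω = 2πf = 276500 rad/s
X_L = ωL = 979 Ω
X_C = 1/(ωC) = 2410 Ω
Branch 1 (R+jX_L): Z₁ = 2200 + j979 Ω, |Z₁| = 2410 Ω
Branch 2 (−jX_C): Z₂ = −j2410 Ω
Parallel: Z = Z₁Z₂/(Z₁+Z₂), |Z| = 2210 Ω, ∠Z = -32.9°
cos φ = cos(-32.9°) = 0.839

0.839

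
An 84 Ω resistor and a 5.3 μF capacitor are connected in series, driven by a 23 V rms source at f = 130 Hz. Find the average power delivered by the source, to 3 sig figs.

736 mW

ω = 2πf = 816.8 rad/s
X_C = 1/(ωC) = 231 Ω
Z = 84.0 − j231 Ω
|Z| = √(84.0² + 231²) = 246 Ω
∠Z = arctan(-231/84.0) = -70.0°
I = V/|Z| = 93.6 mA
P = VI cos φ = 23 × 0.0936 × cos(-70.0°) = 736 mW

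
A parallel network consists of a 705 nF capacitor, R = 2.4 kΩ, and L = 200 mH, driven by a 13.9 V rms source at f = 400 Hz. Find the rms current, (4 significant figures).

6.534 mA

ω = 2πf = 2513 rad/s
X_L = ωL = 502.7 Ω
X_C = 1/(ωC) = 564.4 Ω
Parallel: admittances add. Y = 1/R + 1/(jωL) + jωC
Y = (0.0004167 − j0.0002176) S
|Y| = 0.0004701 S → |Z| = 1/|Y| = 2127 Ω, ∠Z = −∠Y = 27.57°
I = V/|Z| = 13.9/2127 = 6.534 mA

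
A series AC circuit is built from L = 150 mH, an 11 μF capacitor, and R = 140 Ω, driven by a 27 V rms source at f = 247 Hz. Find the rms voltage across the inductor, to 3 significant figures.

ω = 2πf = 1552 rad/s
X_L = ωL = 233 Ω
X_C = 1/(ωC) = 58.6 Ω
Net reactance X = X_L − X_C = 174 Ω
Z = 140 + j174 Ω
|Z| = √(140² + 174²) = 223 Ω
I = V/|Z| = 121 mA
V_L = I·|Z_L| = 0.121 × 233 = 28.1 V

28.1 V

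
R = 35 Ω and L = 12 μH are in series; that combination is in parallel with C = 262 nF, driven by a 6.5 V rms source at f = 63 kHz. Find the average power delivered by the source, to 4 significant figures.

1.185 W

ω = 2πf = 395800 rad/s
X_L = ωL = 4.750 Ω
X_C = 1/(ωC) = 9.642 Ω
Branch 1 (R+jX_L): Z₁ = 35.00 + j4.750 Ω, |Z₁| = 35.32 Ω
Branch 2 (−jX_C): Z₂ = −j9.642 Ω
Parallel: Z = Z₁Z₂/(Z₁+Z₂), |Z| = 9.637 Ω, ∠Z = -74.31°
I = V/|Z| = 674.5 mA
P = VI cos φ = 6.5 × 0.6745 × cos(-74.31°) = 1.185 W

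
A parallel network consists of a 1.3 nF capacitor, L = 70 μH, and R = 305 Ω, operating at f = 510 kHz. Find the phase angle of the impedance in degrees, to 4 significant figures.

5.096°

ω = 2πf = 3.204e+06 rad/s
X_L = ωL = 224.3 Ω
X_C = 1/(ωC) = 240.1 Ω
Parallel: admittances add. Y = 1/R + 1/(jωL) + jωC
Y = (0.003279 − j0.0002924) S
|Y| = 0.003292 S → |Z| = 1/|Y| = 303.8 Ω, ∠Z = −∠Y = 5.096°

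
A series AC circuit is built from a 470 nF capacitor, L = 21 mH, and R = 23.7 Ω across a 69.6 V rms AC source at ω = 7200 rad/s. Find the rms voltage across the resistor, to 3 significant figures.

11.3 V

X_L = ωL = 151 Ω
X_C = 1/(ωC) = 296 Ω
Net reactance X = X_L − X_C = -144 Ω
Z = 23.7 − j144 Ω
|Z| = √(23.7² + 144²) = 146 Ω
I = V/|Z| = 476 mA
V_R = I·|Z_R| = 0.476 × 23.7 = 11.3 V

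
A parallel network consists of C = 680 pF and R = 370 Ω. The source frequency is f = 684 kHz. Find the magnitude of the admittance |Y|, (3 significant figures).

ω = 2πf = 4.298e+06 rad/s
X_C = 1/(ωC) = 342 Ω
Parallel: admittances add. Y = 1/R + jωC
Y = (0.00270 + j0.00292) S
|Y| = 0.00398 S → |Z| = 1/|Y| = 251 Ω, ∠Z = −∠Y = -47.2°

3.98 mS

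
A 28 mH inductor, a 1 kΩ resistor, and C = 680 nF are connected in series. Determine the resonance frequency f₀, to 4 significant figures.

1.153 kHz

ω₀ = 1/√(LC) = 1/√(0.028 × 6.8e-07) = 7247 rad/s
f₀ = ω₀/(2π) = 1.153 kHz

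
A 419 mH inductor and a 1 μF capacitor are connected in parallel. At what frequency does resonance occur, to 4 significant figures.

ω₀ = 1/√(LC) = 1/√(0.419 × 1e-06) = 1545 rad/s
f₀ = ω₀/(2π) = 245.9 Hz

245.9 Hz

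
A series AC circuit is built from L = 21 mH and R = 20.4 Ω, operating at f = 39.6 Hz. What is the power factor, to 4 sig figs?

0.9687

ω = 2πf = 248.8 rad/s
X_L = ωL = 5.225 Ω
Z = 20.40 + j5.225 Ω
|Z| = √(20.40² + 5.225²) = 21.06 Ω
∠Z = arctan(5.225/20.40) = 14.37°
cos φ = cos(14.37°) = 0.9687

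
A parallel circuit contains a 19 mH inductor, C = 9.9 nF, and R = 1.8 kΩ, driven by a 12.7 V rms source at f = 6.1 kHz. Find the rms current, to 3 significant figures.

14.5 mA

ω = 2πf = 38330 rad/s
X_L = ωL = 728 Ω
X_C = 1/(ωC) = 2640 Ω
Parallel: admittances add. Y = 1/R + 1/(jωL) + jωC
Y = (0.000556 − j0.000994) S
|Y| = 0.00114 S → |Z| = 1/|Y| = 878 Ω, ∠Z = −∠Y = 60.8°
I = V/|Z| = 12.7/878 = 14.5 mA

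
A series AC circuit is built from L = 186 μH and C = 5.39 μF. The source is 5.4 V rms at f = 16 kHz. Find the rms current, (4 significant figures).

320.4 mA

ω = 2πf = 100500 rad/s
X_L = ωL = 18.70 Ω
X_C = 1/(ωC) = 1.845 Ω
Net reactance X = X_L − X_C = 16.85 Ω
Z = j16.85 Ω
|Z| = √(0² + 16.85²) = 16.85 Ω
I = V/|Z| = 5.4/16.85 = 320.4 mA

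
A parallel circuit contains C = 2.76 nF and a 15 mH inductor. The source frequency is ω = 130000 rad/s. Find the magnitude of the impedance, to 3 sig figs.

6490 Ω

X_L = ωL = 1950 Ω
X_C = 1/(ωC) = 2790 Ω
Parallel: admittances add. Y = 1/(jωL) + jωC
Y = (0 − j0.000154) S
|Y| = 0.000154 S → |Z| = 1/|Y| = 6490 Ω, ∠Z = −∠Y = 90.0°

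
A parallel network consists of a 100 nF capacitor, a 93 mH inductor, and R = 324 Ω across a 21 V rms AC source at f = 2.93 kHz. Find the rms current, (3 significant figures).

70.0 mA

ω = 2πf = 18410 rad/s
X_L = ωL = 1710 Ω
X_C = 1/(ωC) = 543 Ω
Parallel: admittances add. Y = 1/R + 1/(jωL) + jωC
Y = (0.00309 + j0.00126) S
|Y| = 0.00333 S → |Z| = 1/|Y| = 300 Ω, ∠Z = −∠Y = -22.2°
I = V/|Z| = 21/300 = 70.0 mA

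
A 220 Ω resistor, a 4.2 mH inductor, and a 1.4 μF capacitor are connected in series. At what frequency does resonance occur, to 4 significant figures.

2.076 kHz

ω₀ = 1/√(LC) = 1/√(0.0042 × 1.4e-06) = 13040 rad/s
f₀ = ω₀/(2π) = 2.076 kHz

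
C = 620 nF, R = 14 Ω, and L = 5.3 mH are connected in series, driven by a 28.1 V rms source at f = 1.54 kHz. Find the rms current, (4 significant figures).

241.7 mA

ω = 2πf = 9676 rad/s
X_L = ωL = 51.28 Ω
X_C = 1/(ωC) = 166.7 Ω
Net reactance X = X_L − X_C = -115.4 Ω
Z = 14.00 − j115.4 Ω
|Z| = √(14.00² + 115.4²) = 116.3 Ω
I = V/|Z| = 28.1/116.3 = 241.7 mA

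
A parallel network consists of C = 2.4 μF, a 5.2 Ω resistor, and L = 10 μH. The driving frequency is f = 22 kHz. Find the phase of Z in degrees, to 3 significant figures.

63.8°

ω = 2πf = 138200 rad/s
X_L = ωL = 1.38 Ω
X_C = 1/(ωC) = 3.01 Ω
Parallel: admittances add. Y = 1/R + 1/(jωL) + jωC
Y = (0.192 − j0.392) S
|Y| = 0.436 S → |Z| = 1/|Y| = 2.29 Ω, ∠Z = −∠Y = 63.8°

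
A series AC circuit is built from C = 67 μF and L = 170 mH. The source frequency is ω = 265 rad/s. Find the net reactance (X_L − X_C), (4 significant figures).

-11.27 Ω

X_L = ωL = 45.05 Ω
X_C = 1/(ωC) = 56.32 Ω
X = 45.05 − 56.32 = -11.27 Ω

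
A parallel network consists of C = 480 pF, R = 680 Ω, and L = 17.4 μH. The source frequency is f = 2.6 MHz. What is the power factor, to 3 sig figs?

0.322

ω = 2πf = 1.634e+07 rad/s
X_L = ωL = 284 Ω
X_C = 1/(ωC) = 128 Ω
Parallel: admittances add. Y = 1/R + 1/(jωL) + jωC
Y = (0.00147 + j0.00432) S
|Y| = 0.00457 S → |Z| = 1/|Y| = 219 Ω, ∠Z = −∠Y = -71.2°
cos φ = cos(-71.2°) = 0.322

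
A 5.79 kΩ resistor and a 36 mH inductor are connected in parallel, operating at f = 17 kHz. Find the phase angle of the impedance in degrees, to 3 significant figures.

56.4°

ω = 2πf = 106800 rad/s
X_L = ωL = 3850 Ω
Parallel: admittances add. Y = 1/R + 1/(jωL)
Y = (0.000173 − j0.000260) S
|Y| = 0.000312 S → |Z| = 1/|Y| = 3200 Ω, ∠Z = −∠Y = 56.4°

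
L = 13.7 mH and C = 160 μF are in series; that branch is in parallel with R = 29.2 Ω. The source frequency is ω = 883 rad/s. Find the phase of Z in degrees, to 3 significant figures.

X_L = ωL = 12.1 Ω
X_C = 1/(ωC) = 7.08 Ω
Branch 1: Z₁ = R = 29.2 Ω
Branch 2 (series LC): Z₂ = j(X_L − X_C) = j5.02 Ω
Parallel: Z = Z₁Z₂/(Z₁+Z₂), |Z| = 4.95 Ω, ∠Z = 80.2°

80.2°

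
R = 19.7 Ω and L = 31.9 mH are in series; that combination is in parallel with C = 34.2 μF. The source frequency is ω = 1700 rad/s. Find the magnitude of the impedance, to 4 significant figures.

X_L = ωL = 54.23 Ω
X_C = 1/(ωC) = 17.20 Ω
Branch 1 (R+jX_L): Z₁ = 19.70 + j54.23 Ω, |Z₁| = 57.70 Ω
Branch 2 (−jX_C): Z₂ = −j17.20 Ω
Parallel: Z = Z₁Z₂/(Z₁+Z₂), |Z| = 23.66 Ω, ∠Z = -81.95°

23.66 Ω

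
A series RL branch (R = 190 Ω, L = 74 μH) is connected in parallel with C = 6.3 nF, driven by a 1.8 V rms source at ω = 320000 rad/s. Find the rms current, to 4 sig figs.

9.649 mA

X_L = ωL = 23.68 Ω
X_C = 1/(ωC) = 496.0 Ω
Branch 1 (R+jX_L): Z₁ = 190.0 + j23.68 Ω, |Z₁| = 191.5 Ω
Branch 2 (−jX_C): Z₂ = −j496.0 Ω
Parallel: Z = Z₁Z₂/(Z₁+Z₂), |Z| = 186.5 Ω, ∠Z = -14.81°
I = V/|Z| = 1.8/186.5 = 9.649 mA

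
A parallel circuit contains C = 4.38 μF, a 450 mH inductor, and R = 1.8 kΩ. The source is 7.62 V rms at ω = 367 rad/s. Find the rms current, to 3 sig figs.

X_L = ωL = 165 Ω
X_C = 1/(ωC) = 622 Ω
Parallel: admittances add. Y = 1/R + 1/(jωL) + jωC
Y = (0.000556 − j0.00445) S
|Y| = 0.00448 S → |Z| = 1/|Y| = 223 Ω, ∠Z = −∠Y = 82.9°
I = V/|Z| = 7.62/223 = 34.2 mA

34.2 mA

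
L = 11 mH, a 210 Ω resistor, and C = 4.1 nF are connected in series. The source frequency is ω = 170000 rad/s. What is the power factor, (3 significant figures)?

X_L = ωL = 1870 Ω
X_C = 1/(ωC) = 1430 Ω
Net reactance X = X_L − X_C = 435 Ω
Z = 210 + j435 Ω
|Z| = √(210² + 435²) = 483 Ω
∠Z = arctan(435/210) = 64.2°
cos φ = cos(64.2°) = 0.435

0.435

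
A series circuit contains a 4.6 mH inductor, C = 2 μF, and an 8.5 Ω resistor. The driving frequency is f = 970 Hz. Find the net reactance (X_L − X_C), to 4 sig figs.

-54.00 Ω

ω = 2πf = 6095 rad/s
X_L = ωL = 28.04 Ω
X_C = 1/(ωC) = 82.04 Ω
X = 28.04 − 82.04 = -54.00 Ω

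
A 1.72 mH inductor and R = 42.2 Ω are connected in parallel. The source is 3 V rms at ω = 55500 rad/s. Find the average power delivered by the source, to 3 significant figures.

X_L = ωL = 95.5 Ω
Parallel: admittances add. Y = 1/R + 1/(jωL)
Y = (0.0237 − j0.0105) S
|Y| = 0.0259 S → |Z| = 1/|Y| = 38.6 Ω, ∠Z = −∠Y = 23.8°
I = V/|Z| = 77.7 mA
P = VI cos φ = 3 × 0.0777 × cos(23.8°) = 213 mW

213 mW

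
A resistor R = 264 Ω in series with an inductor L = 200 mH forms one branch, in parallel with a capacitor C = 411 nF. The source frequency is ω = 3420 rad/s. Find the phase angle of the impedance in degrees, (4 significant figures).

X_L = ωL = 684.0 Ω
X_C = 1/(ωC) = 711.4 Ω
Branch 1 (R+jX_L): Z₁ = 264.0 + j684.0 Ω, |Z₁| = 733.2 Ω
Branch 2 (−jX_C): Z₂ = −j711.4 Ω
Parallel: Z = Z₁Z₂/(Z₁+Z₂), |Z| = 1965 Ω, ∠Z = -15.17°

-15.17°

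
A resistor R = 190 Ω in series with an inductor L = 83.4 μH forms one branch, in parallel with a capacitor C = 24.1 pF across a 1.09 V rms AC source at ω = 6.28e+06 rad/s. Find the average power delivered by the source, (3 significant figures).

X_L = ωL = 524 Ω
X_C = 1/(ωC) = 6610 Ω
Branch 1 (R+jX_L): Z₁ = 190 + j524 Ω, |Z₁| = 557 Ω
Branch 2 (−jX_C): Z₂ = −j6610 Ω
Parallel: Z = Z₁Z₂/(Z₁+Z₂), |Z| = 605 Ω, ∠Z = 68.3°
I = V/|Z| = 1.80 mA
P = VI cos φ = 1.09 × 0.00180 × cos(68.3°) = 727 μW

727 μW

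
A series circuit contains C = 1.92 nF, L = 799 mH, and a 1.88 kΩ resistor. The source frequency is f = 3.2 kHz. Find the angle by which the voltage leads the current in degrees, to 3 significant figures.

ω = 2πf = 20110 rad/s
X_L = ωL = 16100 Ω
X_C = 1/(ωC) = 25900 Ω
Net reactance X = X_L − X_C = -9840 Ω
Z = 1880 − j9840 Ω
|Z| = √(1880² + 9840²) = 10000 Ω
∠Z = arctan(-9840/1880) = -79.2°

-79.2°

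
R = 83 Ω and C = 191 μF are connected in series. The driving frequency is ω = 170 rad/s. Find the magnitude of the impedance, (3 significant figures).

X_C = 1/(ωC) = 30.8 Ω
Z = 83.0 − j30.8 Ω
|Z| = √(83.0² + 30.8²) = 88.5 Ω

88.5 Ω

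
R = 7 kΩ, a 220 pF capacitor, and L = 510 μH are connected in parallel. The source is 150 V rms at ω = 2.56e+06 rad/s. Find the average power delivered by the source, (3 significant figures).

3.21 W

X_L = ωL = 1310 Ω
X_C = 1/(ωC) = 1780 Ω
Parallel: admittances add. Y = 1/R + 1/(jωL) + jωC
Y = (0.000143 − j0.000203) S
|Y| = 0.000248 S → |Z| = 1/|Y| = 4030 Ω, ∠Z = −∠Y = 54.8°
I = V/|Z| = 37.2 mA
P = VI cos φ = 150 × 0.0372 × cos(54.8°) = 3.21 W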